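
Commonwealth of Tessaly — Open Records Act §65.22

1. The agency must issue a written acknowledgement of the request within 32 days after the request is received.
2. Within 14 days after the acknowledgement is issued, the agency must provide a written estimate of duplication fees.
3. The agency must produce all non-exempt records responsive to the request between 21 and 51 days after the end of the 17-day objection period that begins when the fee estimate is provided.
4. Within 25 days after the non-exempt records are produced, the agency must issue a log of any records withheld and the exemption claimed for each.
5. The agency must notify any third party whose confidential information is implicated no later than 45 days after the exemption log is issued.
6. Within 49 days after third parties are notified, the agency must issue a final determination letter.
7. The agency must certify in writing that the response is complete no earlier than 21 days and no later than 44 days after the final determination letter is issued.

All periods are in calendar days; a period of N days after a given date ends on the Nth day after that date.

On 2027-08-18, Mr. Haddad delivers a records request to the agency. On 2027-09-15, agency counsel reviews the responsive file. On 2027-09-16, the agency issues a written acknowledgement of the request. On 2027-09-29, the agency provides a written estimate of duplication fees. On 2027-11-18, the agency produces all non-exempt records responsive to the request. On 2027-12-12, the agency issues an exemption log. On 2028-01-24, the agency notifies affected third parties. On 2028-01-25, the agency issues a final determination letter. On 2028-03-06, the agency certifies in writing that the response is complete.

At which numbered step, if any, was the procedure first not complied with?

Step 1: 32 days after 2027-08-18 (when the request is received) is 2027-09-19; 2027-09-16 is within that limit.
Step 2: 14 days after 2027-09-16 (when the acknowledgement is issued) is 2027-09-30; done 2027-09-29 — timely.
Step 3: the window is 21–51 days after 2027-10-16 (end of the 17-day objection period, which began when the fee estimate is provided on 2027-09-29), so 2027-11-06 through 2027-12-06; 2027-11-18 falls inside that range.
Step 4: 25 days after 2027-11-18 (when the non-exempt records are produced) is 2027-12-13; done 2027-12-12 — timely.
Step 5: 45 days after 2027-12-12 (when the exemption log is issued) is 2028-01-26; completed 2028-01-24, before the deadline.
Step 6: 49 days after 2028-01-24 (when third parties are notified) is 2028-03-13; completed 2028-01-25, before the deadline.
Step 7: the window is 21–44 days after 2028-01-25 (when the final determination letter is issued), so 2028-02-15 through 2028-03-09; 2028-03-06 falls inside that range.

None — every step was satisfied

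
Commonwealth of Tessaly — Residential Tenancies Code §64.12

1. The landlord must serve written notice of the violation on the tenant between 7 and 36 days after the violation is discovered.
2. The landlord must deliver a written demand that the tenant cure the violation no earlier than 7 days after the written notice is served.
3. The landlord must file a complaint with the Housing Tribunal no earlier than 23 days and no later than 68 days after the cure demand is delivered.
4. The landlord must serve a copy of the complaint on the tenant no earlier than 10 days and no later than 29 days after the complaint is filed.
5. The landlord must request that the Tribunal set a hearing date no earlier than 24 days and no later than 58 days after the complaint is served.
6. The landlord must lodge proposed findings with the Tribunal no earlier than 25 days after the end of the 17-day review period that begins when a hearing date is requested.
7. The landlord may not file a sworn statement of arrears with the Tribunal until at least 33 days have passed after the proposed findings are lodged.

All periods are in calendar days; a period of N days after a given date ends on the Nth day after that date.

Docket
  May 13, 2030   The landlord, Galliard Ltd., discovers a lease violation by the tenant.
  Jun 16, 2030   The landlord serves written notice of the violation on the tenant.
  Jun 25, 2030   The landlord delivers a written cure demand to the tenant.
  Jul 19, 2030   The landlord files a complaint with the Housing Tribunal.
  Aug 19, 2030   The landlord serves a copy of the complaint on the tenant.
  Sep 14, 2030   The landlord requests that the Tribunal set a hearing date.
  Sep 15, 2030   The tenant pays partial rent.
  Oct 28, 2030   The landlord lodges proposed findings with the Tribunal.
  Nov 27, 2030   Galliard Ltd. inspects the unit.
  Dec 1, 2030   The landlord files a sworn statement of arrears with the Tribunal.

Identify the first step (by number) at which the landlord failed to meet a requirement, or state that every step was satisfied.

Step 1 — 7 and 36 days from May 13, 2030 (when the violation is discovered) are May 20, 2030 and Jun 18, 2030 respectively; Jun 16, 2030 falls inside that range.
Step 2 — must wait 7 days from Jun 16, 2030 (when the written notice is served), so not before Jun 23, 2030; Jun 25, 2030 is on or after that date.
Step 3 — 23 and 68 days from Jun 25, 2030 (when the cure demand is delivered) are Jul 18, 2030 and Sep 1, 2030 respectively; Jul 19, 2030 falls inside that range.
Step 4 — 10 and 29 days from Jul 19, 2030 (when the complaint is filed) are Jul 29, 2030 and Aug 17, 2030 respectively; Aug 19, 2030 is 2 days past the end of the window.

Step 4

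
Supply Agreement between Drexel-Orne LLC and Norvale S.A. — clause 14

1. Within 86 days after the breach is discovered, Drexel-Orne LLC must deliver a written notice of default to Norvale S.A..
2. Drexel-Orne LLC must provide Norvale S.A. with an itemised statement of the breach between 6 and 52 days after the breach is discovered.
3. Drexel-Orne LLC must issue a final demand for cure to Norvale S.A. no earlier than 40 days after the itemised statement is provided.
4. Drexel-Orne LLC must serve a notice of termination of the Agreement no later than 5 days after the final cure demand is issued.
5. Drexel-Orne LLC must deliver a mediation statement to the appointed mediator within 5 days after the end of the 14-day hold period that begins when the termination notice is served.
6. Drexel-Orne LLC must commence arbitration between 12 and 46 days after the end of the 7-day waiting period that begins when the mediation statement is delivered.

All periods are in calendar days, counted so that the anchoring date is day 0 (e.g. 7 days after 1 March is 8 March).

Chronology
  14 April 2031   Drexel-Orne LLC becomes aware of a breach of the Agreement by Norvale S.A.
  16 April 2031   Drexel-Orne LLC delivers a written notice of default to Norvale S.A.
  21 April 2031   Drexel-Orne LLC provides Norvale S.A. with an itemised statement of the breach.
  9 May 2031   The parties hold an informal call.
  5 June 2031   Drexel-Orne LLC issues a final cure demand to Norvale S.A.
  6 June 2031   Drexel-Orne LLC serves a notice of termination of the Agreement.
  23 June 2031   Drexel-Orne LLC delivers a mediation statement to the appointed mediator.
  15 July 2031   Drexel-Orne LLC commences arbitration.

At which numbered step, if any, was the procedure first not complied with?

Step 1 — counting 86 days from 14 April 2031 (when the breach is discovered) gives a deadline of 9 July 2031; done 16 April 2031 — timely.
Step 2 — 6 and 52 days from 14 April 2031 (when the breach is discovered) are 20 April 2031 and 5 June 2031 respectively; 21 April 2031 falls inside that range.
Step 3 — must wait 40 days from 21 April 2031 (when the itemised statement is provided), so not before 31 May 2031; done 5 June 2031, after the minimum wait.
Step 4 — counting 5 days from 5 June 2031 (when the final cure demand is issued) gives a deadline of 10 June 2031; done 6 June 2031 — timely.
Step 5 — counting 5 days from 20 June 2031 (end of the 14-day hold period, which began when the termination notice is served on 6 June 2031) gives a deadline of 25 June 2031; done 23 June 2031 — timely.
Step 6 — 12 and 46 days from 30 June 2031 (end of the 7-day waiting period, which began when the mediation statement is delivered on 23 June 2031) are 12 July 2031 and 15 August 2031 respectively; done 15 July 2031, which is between those dates.

None — every step was satisfied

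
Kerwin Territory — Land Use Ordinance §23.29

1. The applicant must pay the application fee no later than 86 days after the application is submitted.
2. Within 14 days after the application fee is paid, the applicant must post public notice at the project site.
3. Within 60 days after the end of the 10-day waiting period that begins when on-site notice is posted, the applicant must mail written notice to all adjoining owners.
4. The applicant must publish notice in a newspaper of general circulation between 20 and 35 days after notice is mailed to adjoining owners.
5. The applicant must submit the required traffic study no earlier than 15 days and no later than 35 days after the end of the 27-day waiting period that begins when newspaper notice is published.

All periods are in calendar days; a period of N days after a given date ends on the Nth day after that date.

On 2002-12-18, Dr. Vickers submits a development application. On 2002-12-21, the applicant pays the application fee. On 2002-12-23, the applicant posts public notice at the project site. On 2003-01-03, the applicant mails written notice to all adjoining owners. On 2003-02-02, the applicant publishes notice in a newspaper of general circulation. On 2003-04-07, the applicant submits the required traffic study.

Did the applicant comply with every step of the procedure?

No

(1) due by 2002-12-18 + 86 days = 2003-03-14; completed 2002-12-21, before the deadline.
(2) due by 2002-12-21 + 14 days = 2003-01-04; done 2002-12-23 — timely.
(3) due by 2003-01-02 + 60 days = 2003-03-03; completed 2003-01-03, before the deadline.
(4) the permitted window runs from 2003-01-03 + 20 = 2003-01-23 to 2003-01-03 + 35 = 2003-02-07; done 2003-02-02 — within the window.
(5) the permitted window runs from 2003-03-01 + 15 = 2003-03-16 to 2003-03-01 + 35 = 2003-04-05; 2003-04-07 is 2 days past the end of the window.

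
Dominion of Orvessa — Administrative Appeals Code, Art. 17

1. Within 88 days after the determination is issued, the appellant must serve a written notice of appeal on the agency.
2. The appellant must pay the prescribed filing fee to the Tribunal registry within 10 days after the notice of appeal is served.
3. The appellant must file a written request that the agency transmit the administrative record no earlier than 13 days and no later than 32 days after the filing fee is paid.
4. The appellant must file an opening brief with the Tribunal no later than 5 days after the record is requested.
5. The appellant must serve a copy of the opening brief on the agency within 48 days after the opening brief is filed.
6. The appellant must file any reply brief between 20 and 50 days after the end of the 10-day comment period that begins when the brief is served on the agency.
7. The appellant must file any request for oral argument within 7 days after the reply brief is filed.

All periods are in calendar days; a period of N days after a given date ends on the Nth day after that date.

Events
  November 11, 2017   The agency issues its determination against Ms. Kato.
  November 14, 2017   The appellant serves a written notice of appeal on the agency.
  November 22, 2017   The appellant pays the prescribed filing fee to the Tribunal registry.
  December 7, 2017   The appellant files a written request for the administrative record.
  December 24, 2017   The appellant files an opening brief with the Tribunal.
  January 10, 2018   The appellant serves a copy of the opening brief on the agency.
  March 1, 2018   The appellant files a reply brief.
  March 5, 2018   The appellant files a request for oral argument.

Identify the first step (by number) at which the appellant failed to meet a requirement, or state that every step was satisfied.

Step 1: 88 days after November 11, 2017 (when the determination is issued) is February 7, 2018; November 14, 2017 is within that limit.
Step 2: 10 days after November 14, 2017 (when the notice of appeal is served) is November 24, 2017; November 22, 2017 is within that limit.
Step 3: the window is 13–32 days after November 22, 2017 (when the filing fee is paid), so December 5, 2017 through December 24, 2017; done December 7, 2017, which is between those dates.
Step 4: 5 days after December 7, 2017 (when the record is requested) is December 12, 2017; done December 24, 2017 — 12 days late.
That is the first point of non-compliance.

Step 4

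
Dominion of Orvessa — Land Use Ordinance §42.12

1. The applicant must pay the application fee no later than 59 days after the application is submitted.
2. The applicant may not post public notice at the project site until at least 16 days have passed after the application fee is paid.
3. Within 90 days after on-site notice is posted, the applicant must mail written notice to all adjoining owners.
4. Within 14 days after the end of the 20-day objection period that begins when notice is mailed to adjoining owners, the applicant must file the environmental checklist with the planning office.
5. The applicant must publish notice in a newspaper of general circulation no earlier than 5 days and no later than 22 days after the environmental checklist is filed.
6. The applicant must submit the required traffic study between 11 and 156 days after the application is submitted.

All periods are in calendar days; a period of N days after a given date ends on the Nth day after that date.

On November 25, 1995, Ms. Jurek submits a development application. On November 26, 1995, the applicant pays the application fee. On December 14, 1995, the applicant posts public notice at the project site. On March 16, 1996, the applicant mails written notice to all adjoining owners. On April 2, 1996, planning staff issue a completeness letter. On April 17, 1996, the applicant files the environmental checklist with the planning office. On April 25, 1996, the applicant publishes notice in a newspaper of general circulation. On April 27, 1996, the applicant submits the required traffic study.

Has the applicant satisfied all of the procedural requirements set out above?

Step 1: 59 days after November 25, 1995 (when the application is submitted) is January 23, 1996; done November 26, 1995 — timely.
Step 2: the earliest permitted date is 16 days after November 26, 1995 (when the application fee is paid), i.e. December 12, 1995; December 14, 1995 is on or after that date.
Step 3: 90 days after December 14, 1995 (when on-site notice is posted) is March 13, 1996; done March 16, 1996 — 3 days late.
Later steps need not be reached.

No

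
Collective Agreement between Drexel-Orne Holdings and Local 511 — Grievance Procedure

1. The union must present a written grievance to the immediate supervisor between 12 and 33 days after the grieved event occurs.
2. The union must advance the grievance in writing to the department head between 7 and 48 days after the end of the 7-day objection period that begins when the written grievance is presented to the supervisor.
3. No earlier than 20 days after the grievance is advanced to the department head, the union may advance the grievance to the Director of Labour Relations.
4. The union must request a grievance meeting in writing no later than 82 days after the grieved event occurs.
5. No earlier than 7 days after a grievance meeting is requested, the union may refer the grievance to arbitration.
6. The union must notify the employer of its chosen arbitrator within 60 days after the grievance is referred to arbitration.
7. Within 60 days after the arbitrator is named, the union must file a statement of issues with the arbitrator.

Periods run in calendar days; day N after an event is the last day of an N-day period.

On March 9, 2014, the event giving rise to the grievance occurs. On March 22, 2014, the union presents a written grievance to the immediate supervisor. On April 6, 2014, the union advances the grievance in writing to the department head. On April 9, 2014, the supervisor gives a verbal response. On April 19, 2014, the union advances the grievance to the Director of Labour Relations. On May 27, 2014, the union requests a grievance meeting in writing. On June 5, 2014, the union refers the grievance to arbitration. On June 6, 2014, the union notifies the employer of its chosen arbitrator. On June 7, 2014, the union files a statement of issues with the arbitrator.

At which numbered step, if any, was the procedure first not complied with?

Step 3

Step 1: the window is 12–33 days after March 9, 2014 (when the grieved event occurs), so March 21, 2014 through April 11, 2014; done March 22, 2014 — within the window.
Step 2: the window is 7–48 days after March 29, 2014 (end of the 7-day objection period, which began when the written grievance is presented to the supervisor on March 22, 2014), so April 5, 2014 through May 16, 2014; April 6, 2014 falls inside that range.
Step 3: the earliest permitted date is 20 days after April 6, 2014 (when the grievance is advanced to the department head), i.e. April 26, 2014; April 19, 2014 is 7 days before the earliest permitted date.
No need to go further; step 3 was not satisfied.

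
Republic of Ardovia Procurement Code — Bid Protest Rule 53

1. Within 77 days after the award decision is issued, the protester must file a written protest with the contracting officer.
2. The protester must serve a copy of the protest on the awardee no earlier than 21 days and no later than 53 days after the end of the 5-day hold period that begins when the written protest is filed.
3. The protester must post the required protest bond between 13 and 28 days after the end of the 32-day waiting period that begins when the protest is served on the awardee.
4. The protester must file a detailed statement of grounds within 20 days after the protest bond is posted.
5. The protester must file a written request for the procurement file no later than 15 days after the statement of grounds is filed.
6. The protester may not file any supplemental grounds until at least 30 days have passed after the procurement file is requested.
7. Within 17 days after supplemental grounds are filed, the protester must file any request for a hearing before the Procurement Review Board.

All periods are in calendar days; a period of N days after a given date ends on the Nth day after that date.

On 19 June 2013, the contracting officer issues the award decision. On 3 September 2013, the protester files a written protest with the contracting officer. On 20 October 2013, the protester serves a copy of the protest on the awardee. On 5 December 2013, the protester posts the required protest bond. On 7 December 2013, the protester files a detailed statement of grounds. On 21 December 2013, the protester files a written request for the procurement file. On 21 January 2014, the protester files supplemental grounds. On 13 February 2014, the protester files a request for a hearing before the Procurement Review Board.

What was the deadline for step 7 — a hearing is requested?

7 February 2014

Step 7 runs from 21 January 2014, when supplemental grounds are filed. 17 days after 21 January 2014 is 7 February 2014.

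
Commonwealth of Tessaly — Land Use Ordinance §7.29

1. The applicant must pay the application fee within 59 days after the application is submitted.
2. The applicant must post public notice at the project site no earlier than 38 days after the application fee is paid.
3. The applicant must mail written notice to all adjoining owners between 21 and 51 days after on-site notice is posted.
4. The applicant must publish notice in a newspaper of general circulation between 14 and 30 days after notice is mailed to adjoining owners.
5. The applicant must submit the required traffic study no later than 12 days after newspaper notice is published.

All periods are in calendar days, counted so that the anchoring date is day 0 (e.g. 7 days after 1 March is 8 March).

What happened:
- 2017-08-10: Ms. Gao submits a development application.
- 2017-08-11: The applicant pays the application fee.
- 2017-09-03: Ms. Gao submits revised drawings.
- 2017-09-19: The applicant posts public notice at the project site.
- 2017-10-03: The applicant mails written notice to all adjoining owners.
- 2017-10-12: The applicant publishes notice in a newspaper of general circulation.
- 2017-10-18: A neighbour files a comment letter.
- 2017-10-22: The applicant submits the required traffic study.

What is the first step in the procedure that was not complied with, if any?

Step 3

Step 1: 59 days after 2017-08-10 (when the application is submitted) is 2017-10-08; done 2017-08-11 — timely.
Step 2: the earliest permitted date is 38 days after 2017-08-11 (when the application fee is paid), i.e. 2017-09-18; done 2017-09-19 — permitted.
Step 3: the window is 21–51 days after 2017-09-19 (when on-site notice is posted), so 2017-10-10 through 2017-11-09; done 2017-10-03 — 7 days before the window opened.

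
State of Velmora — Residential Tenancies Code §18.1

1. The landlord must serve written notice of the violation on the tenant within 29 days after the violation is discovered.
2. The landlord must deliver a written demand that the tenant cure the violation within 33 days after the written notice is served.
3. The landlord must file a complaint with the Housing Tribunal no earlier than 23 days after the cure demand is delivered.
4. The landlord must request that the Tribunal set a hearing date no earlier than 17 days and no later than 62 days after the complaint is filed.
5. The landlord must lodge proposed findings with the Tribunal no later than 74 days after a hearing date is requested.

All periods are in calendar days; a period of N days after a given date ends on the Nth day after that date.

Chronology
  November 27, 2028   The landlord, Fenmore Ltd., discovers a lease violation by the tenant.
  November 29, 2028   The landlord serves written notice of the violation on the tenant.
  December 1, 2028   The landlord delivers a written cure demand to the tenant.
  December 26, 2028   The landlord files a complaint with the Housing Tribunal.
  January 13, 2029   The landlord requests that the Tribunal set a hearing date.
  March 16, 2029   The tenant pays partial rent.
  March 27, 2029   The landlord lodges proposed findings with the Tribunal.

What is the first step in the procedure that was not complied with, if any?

Step 1 — counting 29 days from November 27, 2028 (when the violation is discovered) gives a deadline of December 26, 2028; November 29, 2028 is within that limit.
Step 2 — counting 33 days from November 29, 2028 (when the written notice is served) gives a deadline of January 1, 2029; done December 1, 2028 — timely.
Step 3 — must wait 23 days from December 1, 2028 (when the cure demand is delivered), so not before December 24, 2028; done December 26, 2028 — permitted.
Step 4 — 17 and 62 days from December 26, 2028 (when the complaint is filed) are January 12, 2029 and February 26, 2029 respectively; done January 13, 2029, which is between those dates.
Step 5 — counting 74 days from January 13, 2029 (when a hearing date is requested) gives a deadline of March 28, 2029; completed March 27, 2029, before the deadline.

None — every step was satisfied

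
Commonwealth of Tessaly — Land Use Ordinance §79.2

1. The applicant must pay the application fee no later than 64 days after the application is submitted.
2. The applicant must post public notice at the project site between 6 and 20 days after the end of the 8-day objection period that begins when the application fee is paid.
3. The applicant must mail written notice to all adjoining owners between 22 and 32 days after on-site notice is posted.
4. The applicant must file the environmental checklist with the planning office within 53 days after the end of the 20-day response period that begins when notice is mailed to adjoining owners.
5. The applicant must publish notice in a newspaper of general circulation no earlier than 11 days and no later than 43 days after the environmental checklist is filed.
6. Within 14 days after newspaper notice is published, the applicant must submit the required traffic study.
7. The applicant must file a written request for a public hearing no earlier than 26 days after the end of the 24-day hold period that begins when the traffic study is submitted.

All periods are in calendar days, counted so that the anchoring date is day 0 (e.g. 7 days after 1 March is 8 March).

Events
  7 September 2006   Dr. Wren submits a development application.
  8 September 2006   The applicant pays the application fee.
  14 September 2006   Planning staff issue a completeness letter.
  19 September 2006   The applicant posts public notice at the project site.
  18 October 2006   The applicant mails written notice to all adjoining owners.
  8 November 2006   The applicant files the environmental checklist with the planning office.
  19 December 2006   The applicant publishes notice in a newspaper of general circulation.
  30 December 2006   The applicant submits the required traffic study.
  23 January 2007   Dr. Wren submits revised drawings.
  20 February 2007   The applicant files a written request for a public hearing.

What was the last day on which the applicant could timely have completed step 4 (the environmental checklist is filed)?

30 December 2006

Notice is mailed to adjoining owners on 18 October 2006; the 20-day response period therefore ends 7 November 2006, and step 4 runs from that date. 53 days after 7 November 2006 is 30 December 2006.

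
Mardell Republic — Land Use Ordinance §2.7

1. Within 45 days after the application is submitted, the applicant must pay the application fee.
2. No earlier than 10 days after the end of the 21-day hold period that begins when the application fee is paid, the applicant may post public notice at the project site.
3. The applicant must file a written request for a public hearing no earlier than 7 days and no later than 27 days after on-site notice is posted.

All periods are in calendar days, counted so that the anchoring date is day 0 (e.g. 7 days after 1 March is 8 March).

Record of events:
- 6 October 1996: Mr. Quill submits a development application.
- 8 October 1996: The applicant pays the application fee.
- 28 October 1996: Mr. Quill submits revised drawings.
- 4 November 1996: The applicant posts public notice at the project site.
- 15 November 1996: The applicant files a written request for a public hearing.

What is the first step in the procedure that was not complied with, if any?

Step 2

Step 1: 45 days after 6 October 1996 (when the application is submitted) is 20 November 1996; 8 October 1996 is within that limit.
Step 2: the earliest permitted date is 10 days after 29 October 1996 (end of the 21-day hold period, which began when the application fee is paid on 8 October 1996), i.e. 8 November 1996; done 4 November 1996 — 4 days too early.
The procedure was therefore not followed at step 2.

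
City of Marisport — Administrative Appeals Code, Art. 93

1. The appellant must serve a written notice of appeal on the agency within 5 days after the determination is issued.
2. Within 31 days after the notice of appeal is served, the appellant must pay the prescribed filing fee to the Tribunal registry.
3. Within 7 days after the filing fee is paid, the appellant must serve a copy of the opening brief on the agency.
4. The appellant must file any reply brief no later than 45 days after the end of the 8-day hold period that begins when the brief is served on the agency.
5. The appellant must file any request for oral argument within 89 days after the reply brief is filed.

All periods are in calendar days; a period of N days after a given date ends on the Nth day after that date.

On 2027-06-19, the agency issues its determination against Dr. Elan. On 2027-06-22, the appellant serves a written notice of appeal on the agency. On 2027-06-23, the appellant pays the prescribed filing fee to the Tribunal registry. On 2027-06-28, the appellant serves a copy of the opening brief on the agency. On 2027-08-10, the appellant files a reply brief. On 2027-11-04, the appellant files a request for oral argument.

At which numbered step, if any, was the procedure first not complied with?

Step 1: 5 days after 2027-06-19 (when the determination is issued) is 2027-06-24; done 2027-06-22 — timely.
Step 2: 31 days after 2027-06-22 (when the notice of appeal is served) is 2027-07-23; done 2027-06-23 — timely.
Step 3: 7 days after 2027-06-23 (when the filing fee is paid) is 2027-06-30; done 2027-06-28 — timely.
Step 4: 45 days after 2027-07-06 (end of the 8-day hold period, which began when the brief is served on the agency on 2027-06-28) is 2027-08-20; done 2027-08-10 — timely.
Step 5: 89 days after 2027-08-10 (when the reply brief is filed) is 2027-11-07; done 2027-11-04 — timely.

None — every step was satisfied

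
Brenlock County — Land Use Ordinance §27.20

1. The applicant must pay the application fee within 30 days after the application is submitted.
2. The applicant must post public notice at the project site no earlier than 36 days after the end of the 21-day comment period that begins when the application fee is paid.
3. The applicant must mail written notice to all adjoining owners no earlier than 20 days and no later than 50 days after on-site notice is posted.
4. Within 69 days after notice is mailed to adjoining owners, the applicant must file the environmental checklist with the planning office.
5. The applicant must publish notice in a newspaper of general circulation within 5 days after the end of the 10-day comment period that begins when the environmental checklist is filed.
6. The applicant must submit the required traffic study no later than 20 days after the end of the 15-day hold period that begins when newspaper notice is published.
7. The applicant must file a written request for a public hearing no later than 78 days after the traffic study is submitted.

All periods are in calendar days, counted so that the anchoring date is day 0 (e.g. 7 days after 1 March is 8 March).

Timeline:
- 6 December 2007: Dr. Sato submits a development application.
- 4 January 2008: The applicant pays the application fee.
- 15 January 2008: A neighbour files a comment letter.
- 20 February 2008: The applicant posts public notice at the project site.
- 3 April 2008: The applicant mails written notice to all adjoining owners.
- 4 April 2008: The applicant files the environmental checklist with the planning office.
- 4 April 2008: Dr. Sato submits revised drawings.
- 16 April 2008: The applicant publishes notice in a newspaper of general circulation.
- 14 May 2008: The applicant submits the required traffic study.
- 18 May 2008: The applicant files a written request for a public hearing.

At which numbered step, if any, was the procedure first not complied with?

Step 2

Step 1 — counting 30 days from 6 December 2007 (when the application is submitted) gives a deadline of 5 January 2008; 4 January 2008 is within that limit.
Step 2 — must wait 36 days from 25 January 2008 (end of the 21-day comment period, which began when the application fee is paid on 4 January 2008), so not before 1 March 2008; done 20 February 2008 — 10 days too early.
That is the first point of non-compliance.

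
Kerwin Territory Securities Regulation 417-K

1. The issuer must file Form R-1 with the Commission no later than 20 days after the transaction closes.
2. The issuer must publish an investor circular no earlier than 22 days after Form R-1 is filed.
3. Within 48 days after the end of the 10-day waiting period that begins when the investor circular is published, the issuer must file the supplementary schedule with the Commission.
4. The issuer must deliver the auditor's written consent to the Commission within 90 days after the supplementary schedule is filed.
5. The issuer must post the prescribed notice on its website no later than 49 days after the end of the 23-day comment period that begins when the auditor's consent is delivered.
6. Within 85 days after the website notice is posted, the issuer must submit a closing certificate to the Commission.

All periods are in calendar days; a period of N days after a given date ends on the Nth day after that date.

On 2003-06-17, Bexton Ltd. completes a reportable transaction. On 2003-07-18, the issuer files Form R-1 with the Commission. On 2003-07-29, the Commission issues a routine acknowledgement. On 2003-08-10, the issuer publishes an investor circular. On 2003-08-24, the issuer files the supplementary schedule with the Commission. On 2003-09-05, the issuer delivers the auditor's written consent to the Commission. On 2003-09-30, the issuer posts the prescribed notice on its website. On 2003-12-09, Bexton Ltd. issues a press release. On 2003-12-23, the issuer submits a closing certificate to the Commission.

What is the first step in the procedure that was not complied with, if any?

Step 1

(1) due by 2003-06-17 + 20 days = 2003-07-07; done 2003-07-18 — 11 days late.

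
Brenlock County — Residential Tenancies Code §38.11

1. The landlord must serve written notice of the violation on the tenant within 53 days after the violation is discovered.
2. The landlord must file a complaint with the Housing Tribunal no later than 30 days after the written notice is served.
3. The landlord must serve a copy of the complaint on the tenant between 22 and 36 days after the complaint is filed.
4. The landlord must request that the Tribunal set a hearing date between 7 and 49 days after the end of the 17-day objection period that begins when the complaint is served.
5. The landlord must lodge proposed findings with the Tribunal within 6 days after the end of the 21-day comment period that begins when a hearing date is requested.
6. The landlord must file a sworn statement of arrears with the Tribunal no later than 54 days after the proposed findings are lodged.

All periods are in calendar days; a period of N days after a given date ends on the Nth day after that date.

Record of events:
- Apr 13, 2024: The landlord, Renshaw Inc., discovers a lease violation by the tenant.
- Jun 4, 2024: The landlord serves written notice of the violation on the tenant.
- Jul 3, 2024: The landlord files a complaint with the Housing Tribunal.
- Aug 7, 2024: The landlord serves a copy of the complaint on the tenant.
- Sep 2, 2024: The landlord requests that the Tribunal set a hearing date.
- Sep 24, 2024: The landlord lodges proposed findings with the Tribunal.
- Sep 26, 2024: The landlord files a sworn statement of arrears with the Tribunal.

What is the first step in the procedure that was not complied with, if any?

None — every step was satisfied

Step 1: 53 days after Apr 13, 2024 (when the violation is discovered) is Jun 5, 2024; Jun 4, 2024 is within that limit.
Step 2: 30 days after Jun 4, 2024 (when the written notice is served) is Jul 4, 2024; completed Jul 3, 2024, before the deadline.
Step 3: the window is 22–36 days after Jul 3, 2024 (when the complaint is filed), so Jul 25, 2024 through Aug 8, 2024; Aug 7, 2024 falls inside that range.
Step 4: the window is 7–49 days after Aug 24, 2024 (end of the 17-day objection period, which began when the complaint is served on Aug 7, 2024), so Aug 31, 2024 through Oct 12, 2024; done Sep 2, 2024, which is between those dates.
Step 5: 6 days after Sep 23, 2024 (end of the 21-day comment period, which began when a hearing date is requested on Sep 2, 2024) is Sep 29, 2024; Sep 24, 2024 is within that limit.
Step 6: 54 days after Sep 24, 2024 (when the proposed findings are lodged) is Nov 17, 2024; done Sep 26, 2024 — timely.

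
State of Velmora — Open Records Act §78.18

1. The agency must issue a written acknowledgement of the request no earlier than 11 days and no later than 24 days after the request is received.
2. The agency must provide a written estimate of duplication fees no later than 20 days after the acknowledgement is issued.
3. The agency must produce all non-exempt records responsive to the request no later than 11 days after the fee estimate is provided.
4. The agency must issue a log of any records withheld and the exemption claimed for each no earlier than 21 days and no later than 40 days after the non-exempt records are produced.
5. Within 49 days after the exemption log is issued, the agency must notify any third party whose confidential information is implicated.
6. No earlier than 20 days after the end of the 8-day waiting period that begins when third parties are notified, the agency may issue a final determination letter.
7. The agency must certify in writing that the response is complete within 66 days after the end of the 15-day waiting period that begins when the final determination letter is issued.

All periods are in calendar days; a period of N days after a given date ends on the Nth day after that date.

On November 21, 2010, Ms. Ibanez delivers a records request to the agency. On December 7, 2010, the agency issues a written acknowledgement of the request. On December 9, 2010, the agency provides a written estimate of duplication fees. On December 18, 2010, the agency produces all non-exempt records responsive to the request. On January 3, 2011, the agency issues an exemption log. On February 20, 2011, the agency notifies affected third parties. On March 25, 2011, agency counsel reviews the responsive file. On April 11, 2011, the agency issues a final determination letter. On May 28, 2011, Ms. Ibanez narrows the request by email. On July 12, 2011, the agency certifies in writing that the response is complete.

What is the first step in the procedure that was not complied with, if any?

Step 1: the window is 11–24 days after November 21, 2010 (when the request is received), so December 2, 2010 through December 15, 2010; done December 7, 2010 — within the window.
Step 2: 20 days after December 7, 2010 (when the acknowledgement is issued) is December 27, 2010; done December 9, 2010 — timely.
Step 3: 11 days after December 9, 2010 (when the fee estimate is provided) is December 20, 2010; done December 18, 2010 — timely.
Step 4: the window is 21–40 days after December 18, 2010 (when the non-exempt records are produced), so January 8, 2011 through January 27, 2011; done January 3, 2011 — 5 days before the window opened.
Later steps need not be reached.

Step 4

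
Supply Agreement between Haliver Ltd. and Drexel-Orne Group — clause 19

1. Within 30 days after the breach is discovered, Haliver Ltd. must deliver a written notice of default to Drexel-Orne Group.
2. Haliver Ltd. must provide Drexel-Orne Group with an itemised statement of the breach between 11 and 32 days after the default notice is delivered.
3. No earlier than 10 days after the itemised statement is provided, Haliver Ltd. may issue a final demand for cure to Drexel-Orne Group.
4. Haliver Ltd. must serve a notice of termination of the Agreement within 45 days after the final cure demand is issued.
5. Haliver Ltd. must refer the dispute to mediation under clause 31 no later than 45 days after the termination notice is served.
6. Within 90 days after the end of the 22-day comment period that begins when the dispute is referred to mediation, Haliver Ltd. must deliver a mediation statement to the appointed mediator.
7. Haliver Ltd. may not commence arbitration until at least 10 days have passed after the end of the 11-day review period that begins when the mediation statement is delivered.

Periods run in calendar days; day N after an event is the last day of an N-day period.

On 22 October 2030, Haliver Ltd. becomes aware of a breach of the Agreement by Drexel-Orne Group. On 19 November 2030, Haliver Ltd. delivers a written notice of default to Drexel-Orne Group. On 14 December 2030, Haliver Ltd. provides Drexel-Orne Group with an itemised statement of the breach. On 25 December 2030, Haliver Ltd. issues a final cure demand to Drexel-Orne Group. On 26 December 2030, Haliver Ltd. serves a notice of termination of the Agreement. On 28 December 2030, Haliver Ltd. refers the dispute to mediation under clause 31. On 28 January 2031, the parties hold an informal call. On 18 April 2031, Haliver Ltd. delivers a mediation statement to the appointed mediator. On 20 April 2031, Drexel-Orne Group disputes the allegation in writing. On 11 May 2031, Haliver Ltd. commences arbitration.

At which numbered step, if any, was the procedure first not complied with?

None — every step was satisfied

Step 1 — counting 30 days from 22 October 2030 (when the breach is discovered) gives a deadline of 21 November 2030; 19 November 2030 is within that limit.
Step 2 — 11 and 32 days from 19 November 2030 (when the default notice is delivered) are 30 November 2030 and 21 December 2030 respectively; 14 December 2030 falls inside that range.
Step 3 — must wait 10 days from 14 December 2030 (when the itemised statement is provided), so not before 24 December 2030; done 25 December 2030 — permitted.
Step 4 — counting 45 days from 25 December 2030 (when the final cure demand is issued) gives a deadline of 8 February 2031; completed 26 December 2030, before the deadline.
Step 5 — counting 45 days from 26 December 2030 (when the termination notice is served) gives a deadline of 9 February 2031; done 28 December 2030 — timely.
Step 6 — counting 90 days from 19 January 2031 (end of the 22-day comment period, which began when the dispute is referred to mediation on 28 December 2030) gives a deadline of 19 April 2031; done 18 April 2031 — timely.
Step 7 — must wait 10 days from 29 April 2031 (end of the 11-day review period, which began when the mediation statement is delivered on 18 April 2031), so not before 9 May 2031; done 11 May 2031, after the minimum wait.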